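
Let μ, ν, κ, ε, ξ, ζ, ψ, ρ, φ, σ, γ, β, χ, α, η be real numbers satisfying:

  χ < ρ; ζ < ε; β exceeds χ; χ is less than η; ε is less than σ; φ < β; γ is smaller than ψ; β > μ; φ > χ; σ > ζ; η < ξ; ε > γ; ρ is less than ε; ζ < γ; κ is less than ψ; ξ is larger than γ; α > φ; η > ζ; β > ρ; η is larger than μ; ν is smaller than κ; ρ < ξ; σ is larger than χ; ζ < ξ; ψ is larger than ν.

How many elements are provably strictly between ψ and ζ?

Chaining upward from ζ reaches: γ, η, ξ, ε, σ.
Chaining downward from ψ reaches: γ, ν, κ.
Strictly between ζ and ψ are those in both lists: γ — 1 element.

1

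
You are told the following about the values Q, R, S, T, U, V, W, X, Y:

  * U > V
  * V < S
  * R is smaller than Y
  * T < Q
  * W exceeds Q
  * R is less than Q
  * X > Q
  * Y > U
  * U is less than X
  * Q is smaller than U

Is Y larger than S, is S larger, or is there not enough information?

undetermined

Following every chain through S: below S we get V.
Y is not reached, and no chain runs the other way from Y to S.
So the given relations leave the order of S and Y undetermined.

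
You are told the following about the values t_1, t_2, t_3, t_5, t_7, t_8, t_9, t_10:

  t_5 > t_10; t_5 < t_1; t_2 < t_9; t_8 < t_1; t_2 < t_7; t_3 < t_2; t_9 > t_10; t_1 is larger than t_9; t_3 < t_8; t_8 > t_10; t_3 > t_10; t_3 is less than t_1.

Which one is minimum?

Chaining upward from t_10: directly above it, t_3, t_9, t_5, t_8; then t_2, t_1; then t_7.
That covers every other element, and nothing is given below t_10, so t_10 is the minimum.

t_10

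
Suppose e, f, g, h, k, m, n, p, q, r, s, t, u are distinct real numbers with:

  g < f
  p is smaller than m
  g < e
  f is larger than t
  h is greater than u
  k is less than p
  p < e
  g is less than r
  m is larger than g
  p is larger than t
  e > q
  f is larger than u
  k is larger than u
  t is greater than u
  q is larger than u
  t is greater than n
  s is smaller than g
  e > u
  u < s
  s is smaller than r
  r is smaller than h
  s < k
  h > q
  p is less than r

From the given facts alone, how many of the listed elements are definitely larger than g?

The elements the relations force above g are r, e, h, f, m — no chain reaches any other.
That is 5.

5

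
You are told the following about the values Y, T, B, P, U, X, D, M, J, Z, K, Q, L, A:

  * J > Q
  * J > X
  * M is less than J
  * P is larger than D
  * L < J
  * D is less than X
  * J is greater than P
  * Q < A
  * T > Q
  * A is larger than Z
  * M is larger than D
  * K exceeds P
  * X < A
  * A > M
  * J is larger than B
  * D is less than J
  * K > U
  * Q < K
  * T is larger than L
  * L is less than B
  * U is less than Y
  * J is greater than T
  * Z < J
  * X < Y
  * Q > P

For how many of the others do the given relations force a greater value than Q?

4

Directly above Q: T, A, K, J.
Nothing else is reachable above Q; 4 in all.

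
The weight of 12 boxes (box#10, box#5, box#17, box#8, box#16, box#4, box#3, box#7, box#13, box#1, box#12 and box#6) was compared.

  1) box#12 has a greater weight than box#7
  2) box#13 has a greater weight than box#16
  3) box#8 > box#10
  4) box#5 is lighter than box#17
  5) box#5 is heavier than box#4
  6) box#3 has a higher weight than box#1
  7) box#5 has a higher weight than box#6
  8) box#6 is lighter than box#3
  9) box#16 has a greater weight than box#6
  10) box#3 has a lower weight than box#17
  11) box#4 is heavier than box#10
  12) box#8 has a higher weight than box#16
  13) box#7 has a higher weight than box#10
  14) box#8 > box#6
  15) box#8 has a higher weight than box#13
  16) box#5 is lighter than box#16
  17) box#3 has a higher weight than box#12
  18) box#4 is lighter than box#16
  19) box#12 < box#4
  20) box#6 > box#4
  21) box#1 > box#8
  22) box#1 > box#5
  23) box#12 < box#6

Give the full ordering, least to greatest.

Each adjacent pair is fixed by a given relation: box#10 < box#7; box#7 < box#12; box#12 < box#4; box#4 < box#6; box#6 < box#5; box#5 < box#16; box#16 < box#13; box#13 < box#8; box#8 < box#1; box#1 < box#3; box#3 < box#17. Chaining them end to end gives the full order.

box#10 < box#7 < box#12 < box#4 < box#6 < box#5 < box#16 < box#13 < box#8 < box#1 < box#3 < box#17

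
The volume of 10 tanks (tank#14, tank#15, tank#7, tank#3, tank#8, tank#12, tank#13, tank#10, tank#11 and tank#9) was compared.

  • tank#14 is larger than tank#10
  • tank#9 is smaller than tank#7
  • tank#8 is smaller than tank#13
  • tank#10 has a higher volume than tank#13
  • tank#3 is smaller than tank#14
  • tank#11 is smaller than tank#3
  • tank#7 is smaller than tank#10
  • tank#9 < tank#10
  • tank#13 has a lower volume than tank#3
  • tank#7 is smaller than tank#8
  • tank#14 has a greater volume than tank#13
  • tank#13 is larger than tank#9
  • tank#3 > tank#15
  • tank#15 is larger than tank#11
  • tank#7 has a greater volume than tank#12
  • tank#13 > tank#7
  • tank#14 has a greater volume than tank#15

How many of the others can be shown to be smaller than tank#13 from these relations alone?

4

From tank#13 the given relations immediately reach tank#9, tank#7, tank#8.
From those, tank#12 — 4 in total.
No other element is forced below tank#13 by the given relations, so the count is 4.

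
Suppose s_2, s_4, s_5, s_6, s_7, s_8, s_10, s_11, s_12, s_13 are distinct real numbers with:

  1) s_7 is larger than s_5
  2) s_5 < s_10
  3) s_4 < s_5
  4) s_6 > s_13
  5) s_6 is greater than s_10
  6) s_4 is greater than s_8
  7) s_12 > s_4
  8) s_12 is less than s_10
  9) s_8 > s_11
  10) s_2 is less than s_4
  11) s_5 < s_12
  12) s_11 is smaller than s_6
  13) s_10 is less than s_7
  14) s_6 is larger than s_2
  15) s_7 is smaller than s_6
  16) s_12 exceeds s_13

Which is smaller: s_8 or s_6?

s_8

s_8 < s_4 and s_4 < s_5 give s_8 < s_5.
With s_5 < s_12: s_8 < s_4 < s_5 < s_12.
With s_12 < s_10: s_8 < s_4 < s_5 < s_12 < s_10.
With s_10 < s_7: s_8 < s_4 < s_5 < s_12 < s_10 < s_7.
With s_7 < s_6: s_8 < s_4 < s_5 < s_12 < s_10 < s_7 < s_6.
So s_8 < s_6; s_8 is the smaller of the two.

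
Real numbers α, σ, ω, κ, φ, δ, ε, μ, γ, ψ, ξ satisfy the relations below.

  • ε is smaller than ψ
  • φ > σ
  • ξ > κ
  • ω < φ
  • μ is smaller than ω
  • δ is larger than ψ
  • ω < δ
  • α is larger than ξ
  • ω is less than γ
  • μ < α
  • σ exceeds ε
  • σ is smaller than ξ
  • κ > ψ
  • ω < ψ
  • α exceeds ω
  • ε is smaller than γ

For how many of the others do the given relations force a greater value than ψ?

4

From ψ the given relations immediately reach κ, δ.
From those, ξ — 3 in total.
From those, α — 4 in total.
Nothing else is reachable above ψ; 4 in all.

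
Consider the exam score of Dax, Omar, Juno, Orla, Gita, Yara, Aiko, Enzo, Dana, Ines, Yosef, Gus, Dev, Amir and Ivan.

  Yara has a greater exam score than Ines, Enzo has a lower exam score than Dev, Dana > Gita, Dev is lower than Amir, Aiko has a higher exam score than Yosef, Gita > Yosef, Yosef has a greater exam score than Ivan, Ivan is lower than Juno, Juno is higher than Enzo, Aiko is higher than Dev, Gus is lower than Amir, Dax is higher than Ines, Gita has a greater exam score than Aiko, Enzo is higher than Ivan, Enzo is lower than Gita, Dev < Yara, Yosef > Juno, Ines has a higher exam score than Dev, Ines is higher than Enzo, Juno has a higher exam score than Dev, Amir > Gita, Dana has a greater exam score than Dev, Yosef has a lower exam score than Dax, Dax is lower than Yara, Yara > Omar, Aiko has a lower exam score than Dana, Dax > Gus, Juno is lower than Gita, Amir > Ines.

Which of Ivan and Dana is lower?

Chaining the given relations: Ivan < Enzo < Dev < Juno < Yosef < Aiko < Gita < Dana.
So Ivan < Dana; Ivan is the lower of the two.

Ivan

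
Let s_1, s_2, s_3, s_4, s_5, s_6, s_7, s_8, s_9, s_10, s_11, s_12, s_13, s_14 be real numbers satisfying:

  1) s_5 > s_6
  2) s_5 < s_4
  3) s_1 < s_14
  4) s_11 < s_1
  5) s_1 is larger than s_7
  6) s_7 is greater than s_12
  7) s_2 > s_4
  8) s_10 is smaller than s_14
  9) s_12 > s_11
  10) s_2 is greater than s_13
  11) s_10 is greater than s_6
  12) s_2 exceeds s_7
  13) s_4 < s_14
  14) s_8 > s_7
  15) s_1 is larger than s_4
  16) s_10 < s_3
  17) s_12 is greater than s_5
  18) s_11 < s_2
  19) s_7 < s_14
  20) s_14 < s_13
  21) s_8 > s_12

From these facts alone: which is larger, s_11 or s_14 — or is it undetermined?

The relevant relations are s_11 < s_12; s_12 < s_7; s_7 < s_1; s_1 < s_14.
Chaining these gives s_11 < s_12 < s_7 < s_1 < s_14.
So s_14 is larger.

s_14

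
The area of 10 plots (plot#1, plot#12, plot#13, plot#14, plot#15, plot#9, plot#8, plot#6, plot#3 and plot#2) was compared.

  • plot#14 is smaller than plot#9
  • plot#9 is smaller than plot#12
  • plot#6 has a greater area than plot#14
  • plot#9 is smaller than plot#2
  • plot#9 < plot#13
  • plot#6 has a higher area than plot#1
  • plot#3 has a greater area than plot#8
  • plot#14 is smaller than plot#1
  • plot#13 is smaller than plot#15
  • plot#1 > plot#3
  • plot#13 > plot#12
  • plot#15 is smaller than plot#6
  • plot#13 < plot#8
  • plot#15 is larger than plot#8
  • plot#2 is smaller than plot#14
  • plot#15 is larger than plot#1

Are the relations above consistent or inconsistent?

We have plot#9 < plot#2 stated directly, yet also plot#2 < plot#14 < plot#9 by chaining the others — so plot#2 < plot#9. Contradiction.

inconsistent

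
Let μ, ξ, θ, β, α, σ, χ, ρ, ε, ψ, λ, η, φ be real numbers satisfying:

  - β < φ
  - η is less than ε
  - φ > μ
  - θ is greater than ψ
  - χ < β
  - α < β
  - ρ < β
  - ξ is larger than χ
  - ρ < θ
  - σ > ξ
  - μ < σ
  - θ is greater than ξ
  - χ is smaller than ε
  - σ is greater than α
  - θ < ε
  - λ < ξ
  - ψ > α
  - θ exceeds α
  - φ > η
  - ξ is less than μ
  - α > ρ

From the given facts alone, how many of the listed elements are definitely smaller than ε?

From ε the given relations immediately reach χ, θ, η.
From those, ρ, α, ξ, ψ — 7 in total.
From those, λ — 8 in total.
No other element is forced below ε by the given relations, so the count is 8.

8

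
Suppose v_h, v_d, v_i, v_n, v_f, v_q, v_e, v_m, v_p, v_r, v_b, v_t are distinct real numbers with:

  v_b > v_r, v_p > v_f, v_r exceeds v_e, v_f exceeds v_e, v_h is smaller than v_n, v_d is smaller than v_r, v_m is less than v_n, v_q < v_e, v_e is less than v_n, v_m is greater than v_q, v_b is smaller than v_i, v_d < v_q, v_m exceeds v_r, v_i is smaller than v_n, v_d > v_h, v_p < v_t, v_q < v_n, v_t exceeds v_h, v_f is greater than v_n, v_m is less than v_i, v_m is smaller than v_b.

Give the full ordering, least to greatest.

Nothing is placed below v_h, so it is least; from there v_h < v_d; v_d < v_q; v_q < v_e; v_e < v_r; v_r < v_m; v_m < v_b; v_b < v_i; v_i < v_n; v_n < v_f; v_f < v_p; v_p < v_t, each given directly.

v_h < v_d < v_q < v_e < v_r < v_m < v_b < v_i < v_n < v_f < v_p < v_t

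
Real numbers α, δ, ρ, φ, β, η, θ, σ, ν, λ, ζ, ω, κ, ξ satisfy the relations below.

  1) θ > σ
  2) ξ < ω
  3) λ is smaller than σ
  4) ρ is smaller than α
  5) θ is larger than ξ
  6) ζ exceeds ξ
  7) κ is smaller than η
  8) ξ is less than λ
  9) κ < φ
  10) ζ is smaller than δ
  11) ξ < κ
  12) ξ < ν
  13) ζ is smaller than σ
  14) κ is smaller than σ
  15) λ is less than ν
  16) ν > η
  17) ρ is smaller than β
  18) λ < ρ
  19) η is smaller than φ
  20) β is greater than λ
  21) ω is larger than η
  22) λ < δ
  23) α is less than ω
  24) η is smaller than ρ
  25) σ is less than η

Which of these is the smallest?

λ is not least since ξ < λ; κ is not least since ξ < κ; ζ is not least since ξ < ζ; σ is not least since ζ < σ; η is not least since κ < η; ρ is not least since λ < ρ; δ is not least since ζ < δ; α is not least since ρ < α; ν is not least since λ < ν; θ is not least since ξ < θ; φ is not least since κ < φ; ω is not least since α < ω; β is not least since ρ < β.
Only ξ has nothing below it, so ξ is the smallest.

ξ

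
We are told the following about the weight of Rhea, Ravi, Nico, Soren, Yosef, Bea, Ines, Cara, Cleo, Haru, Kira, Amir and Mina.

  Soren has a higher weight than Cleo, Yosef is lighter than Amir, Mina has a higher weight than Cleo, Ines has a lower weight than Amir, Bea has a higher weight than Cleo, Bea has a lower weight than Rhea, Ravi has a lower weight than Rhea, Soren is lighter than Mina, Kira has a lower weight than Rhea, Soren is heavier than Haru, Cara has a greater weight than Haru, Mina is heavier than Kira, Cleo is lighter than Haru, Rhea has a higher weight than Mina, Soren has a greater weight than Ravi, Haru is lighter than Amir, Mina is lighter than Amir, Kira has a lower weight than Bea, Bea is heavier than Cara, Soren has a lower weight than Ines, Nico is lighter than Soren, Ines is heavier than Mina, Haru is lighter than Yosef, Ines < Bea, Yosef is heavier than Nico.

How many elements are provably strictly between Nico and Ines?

2

The relations place Nico below Ines. An element lies strictly between them when it is forced above Nico and also forced below Ines.
Above Nico: {Yosef, Soren, Mina, Bea, Rhea, Amir}. Below Ines: {Cleo, Ravi, Haru, Soren, Kira, Mina}.
Intersection: {Soren, Mina} — 2.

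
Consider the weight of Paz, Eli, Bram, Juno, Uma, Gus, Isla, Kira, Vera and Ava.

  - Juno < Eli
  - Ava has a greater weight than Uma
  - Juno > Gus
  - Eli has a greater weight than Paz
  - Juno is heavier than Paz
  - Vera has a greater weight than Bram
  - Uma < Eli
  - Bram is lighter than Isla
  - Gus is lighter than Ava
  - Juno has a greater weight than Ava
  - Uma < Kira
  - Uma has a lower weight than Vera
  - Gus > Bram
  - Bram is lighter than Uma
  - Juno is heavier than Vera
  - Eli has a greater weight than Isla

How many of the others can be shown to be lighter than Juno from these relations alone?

6

Directly below Juno: Vera, Paz, Gus, Ava.
One step further: Bram, Uma (6 so far).
No other element is forced below Juno by the given relations, so the count is 6.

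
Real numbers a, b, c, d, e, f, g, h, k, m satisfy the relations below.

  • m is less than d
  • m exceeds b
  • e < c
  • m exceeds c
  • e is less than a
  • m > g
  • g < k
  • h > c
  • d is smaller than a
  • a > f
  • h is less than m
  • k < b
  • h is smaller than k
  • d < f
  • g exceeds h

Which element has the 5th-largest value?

b

Piecing the relations together gives one ordering: e < c < h < g < k < b < m < d < f < a.
The 5th largest is b.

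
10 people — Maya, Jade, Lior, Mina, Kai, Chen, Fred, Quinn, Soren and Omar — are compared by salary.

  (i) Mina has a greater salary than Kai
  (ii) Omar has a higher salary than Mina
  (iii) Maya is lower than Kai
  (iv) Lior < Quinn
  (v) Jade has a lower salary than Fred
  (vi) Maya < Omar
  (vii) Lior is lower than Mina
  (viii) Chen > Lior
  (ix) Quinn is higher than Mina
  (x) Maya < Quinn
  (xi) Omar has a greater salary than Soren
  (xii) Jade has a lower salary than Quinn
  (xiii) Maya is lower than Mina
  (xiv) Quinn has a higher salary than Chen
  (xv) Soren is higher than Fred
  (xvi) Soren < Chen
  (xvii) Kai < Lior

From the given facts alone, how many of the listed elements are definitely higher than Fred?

The elements the relations force above Fred are Soren, Omar, Chen, Quinn — no chain reaches any other.
That is 4.

4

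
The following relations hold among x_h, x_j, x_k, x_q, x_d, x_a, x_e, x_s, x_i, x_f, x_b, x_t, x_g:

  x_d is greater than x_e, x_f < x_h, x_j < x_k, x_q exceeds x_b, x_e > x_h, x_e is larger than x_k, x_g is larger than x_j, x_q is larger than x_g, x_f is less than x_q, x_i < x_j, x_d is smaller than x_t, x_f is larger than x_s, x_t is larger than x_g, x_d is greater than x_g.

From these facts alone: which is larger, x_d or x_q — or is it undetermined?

undetermined

Following every chain through x_q: below x_q we get x_i, x_s, x_f, x_b, x_j, x_g.
x_d is not reached, and no chain runs the other way from x_d to x_q.
So the given relations leave the order of x_q and x_d undetermined.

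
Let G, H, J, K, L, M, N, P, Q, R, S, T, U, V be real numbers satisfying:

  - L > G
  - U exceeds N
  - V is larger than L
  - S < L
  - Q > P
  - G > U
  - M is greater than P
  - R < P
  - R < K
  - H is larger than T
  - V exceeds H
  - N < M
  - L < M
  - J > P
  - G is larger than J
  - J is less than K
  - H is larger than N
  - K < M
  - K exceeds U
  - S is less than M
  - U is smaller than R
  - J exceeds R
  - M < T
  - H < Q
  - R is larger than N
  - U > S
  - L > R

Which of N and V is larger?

Chaining the given relations: N < U < R < P < J < G < L < M < T < H < V.
So N < V; V is the larger of the two.

V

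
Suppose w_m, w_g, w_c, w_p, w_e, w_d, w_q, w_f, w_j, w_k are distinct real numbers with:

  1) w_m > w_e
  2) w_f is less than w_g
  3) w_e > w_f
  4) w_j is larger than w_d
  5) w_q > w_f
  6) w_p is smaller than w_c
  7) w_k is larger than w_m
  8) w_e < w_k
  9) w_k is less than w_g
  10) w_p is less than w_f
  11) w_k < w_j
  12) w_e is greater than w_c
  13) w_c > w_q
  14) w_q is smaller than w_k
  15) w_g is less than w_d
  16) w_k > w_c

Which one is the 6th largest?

w_e

The consecutive relations fix a unique order: w_p < w_f < w_q < w_c < w_e < w_m < w_k < w_g < w_d < w_j.
Counting 6 from the largest end gives w_e.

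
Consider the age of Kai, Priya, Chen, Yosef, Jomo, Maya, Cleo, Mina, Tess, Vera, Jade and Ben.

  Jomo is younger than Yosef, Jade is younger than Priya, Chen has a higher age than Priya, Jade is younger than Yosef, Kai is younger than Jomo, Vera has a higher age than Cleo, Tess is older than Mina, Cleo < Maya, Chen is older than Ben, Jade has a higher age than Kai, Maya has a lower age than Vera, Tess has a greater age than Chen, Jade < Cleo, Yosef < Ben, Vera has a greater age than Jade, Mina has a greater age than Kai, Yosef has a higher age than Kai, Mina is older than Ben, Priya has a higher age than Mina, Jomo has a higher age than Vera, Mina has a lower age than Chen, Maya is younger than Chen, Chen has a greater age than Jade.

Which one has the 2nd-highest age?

Chen

The consecutive relations fix a unique order: Kai < Jade < Cleo < Maya < Vera < Jomo < Yosef < Ben < Mina < Priya < Chen < Tess.
Counting 2 from the largest end gives Chen.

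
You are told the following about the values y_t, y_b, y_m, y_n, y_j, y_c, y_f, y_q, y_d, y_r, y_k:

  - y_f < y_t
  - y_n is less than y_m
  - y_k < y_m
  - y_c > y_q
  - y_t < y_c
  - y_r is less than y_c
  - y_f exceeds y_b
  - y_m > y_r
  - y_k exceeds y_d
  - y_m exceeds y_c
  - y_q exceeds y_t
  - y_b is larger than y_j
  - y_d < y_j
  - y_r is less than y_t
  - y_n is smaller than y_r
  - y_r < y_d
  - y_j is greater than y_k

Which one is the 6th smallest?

y_b

Piecing the relations together gives one ordering: y_n < y_r < y_d < y_k < y_j < y_b < y_f < y_t < y_q < y_c < y_m.
The 6th smallest is y_b.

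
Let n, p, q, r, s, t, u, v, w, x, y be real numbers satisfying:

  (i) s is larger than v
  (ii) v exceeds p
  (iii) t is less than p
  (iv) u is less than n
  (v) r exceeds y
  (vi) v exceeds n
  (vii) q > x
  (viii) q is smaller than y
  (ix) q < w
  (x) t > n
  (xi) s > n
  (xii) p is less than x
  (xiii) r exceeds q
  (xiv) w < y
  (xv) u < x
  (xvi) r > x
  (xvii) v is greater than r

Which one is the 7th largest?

The consecutive relations fix a unique order: u < n < t < p < x < q < w < y < r < v < s.
Counting 7 from the largest end gives x.

x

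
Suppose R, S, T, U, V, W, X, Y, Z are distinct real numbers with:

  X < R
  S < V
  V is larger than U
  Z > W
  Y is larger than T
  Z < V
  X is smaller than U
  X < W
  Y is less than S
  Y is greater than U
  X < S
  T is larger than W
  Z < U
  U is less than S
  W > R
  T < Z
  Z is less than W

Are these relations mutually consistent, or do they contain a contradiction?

inconsistent

Chaining the given relations yields W < T < Z, so W < Z. But one relation states Z < W. These cannot both hold.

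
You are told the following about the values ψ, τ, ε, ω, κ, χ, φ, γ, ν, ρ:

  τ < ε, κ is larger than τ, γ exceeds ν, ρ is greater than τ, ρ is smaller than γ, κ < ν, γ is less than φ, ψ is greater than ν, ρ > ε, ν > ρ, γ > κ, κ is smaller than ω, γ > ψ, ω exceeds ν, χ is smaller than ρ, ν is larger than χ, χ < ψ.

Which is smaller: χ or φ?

χ

Chaining the given relations: χ < ρ < ν < ψ < γ < φ.
So χ < φ; χ is the smaller of the two.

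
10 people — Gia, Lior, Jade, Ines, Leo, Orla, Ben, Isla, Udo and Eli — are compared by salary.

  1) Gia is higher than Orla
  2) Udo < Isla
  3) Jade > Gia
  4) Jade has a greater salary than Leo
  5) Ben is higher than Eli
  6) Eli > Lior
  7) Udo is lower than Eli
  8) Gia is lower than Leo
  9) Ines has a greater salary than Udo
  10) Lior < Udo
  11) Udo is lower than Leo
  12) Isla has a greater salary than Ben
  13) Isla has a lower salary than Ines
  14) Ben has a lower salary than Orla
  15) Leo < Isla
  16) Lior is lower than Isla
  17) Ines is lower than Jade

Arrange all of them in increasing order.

Lior < Udo < Eli < Ben < Orla < Gia < Leo < Isla < Ines < Jade

Each adjacent pair is fixed by a given relation: Lior < Udo; Udo < Eli; Eli < Ben; Ben < Orla; Orla < Gia; Gia < Leo; Leo < Isla; Isla < Ines; Ines < Jade. Chaining them end to end gives the full order.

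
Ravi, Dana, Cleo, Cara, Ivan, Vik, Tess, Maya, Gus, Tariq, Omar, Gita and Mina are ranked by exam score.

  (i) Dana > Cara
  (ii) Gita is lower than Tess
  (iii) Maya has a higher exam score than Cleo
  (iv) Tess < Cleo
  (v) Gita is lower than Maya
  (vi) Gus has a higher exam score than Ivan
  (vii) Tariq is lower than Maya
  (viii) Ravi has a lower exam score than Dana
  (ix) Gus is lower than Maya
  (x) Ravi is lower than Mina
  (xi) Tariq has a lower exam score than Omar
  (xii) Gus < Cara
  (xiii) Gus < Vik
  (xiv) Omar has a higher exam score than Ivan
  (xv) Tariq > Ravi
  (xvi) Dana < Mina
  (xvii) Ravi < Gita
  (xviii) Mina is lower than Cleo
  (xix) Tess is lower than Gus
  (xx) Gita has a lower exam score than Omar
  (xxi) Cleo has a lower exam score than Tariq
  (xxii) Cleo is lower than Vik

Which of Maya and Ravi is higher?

Maya

Ravi < Gita < Tess < Gus < Cara < Dana < Mina < Cleo < Tariq < Maya, by transitivity through Gita, Tess, Gus, Cara, Dana, Mina, Cleo, Tariq.
So Ravi < Maya; Maya is the higher of the two.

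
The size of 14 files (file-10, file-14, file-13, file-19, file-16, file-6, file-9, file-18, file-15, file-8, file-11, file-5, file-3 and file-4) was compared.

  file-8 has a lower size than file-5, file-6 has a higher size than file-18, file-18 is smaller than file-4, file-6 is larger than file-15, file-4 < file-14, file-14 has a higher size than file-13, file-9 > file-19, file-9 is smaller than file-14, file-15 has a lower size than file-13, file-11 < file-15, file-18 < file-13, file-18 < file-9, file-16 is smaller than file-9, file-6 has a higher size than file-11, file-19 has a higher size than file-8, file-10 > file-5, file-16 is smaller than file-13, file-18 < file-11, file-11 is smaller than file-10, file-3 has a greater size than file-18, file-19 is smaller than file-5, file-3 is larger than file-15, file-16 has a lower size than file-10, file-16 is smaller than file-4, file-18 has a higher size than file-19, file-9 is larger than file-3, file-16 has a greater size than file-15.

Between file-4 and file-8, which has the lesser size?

file-8 < file-19 < file-18 < file-11 < file-15 < file-16 < file-4, by transitivity through file-19, file-18, file-11, file-15, file-16.
So file-8 < file-4; file-8 is the smaller of the two.

file-8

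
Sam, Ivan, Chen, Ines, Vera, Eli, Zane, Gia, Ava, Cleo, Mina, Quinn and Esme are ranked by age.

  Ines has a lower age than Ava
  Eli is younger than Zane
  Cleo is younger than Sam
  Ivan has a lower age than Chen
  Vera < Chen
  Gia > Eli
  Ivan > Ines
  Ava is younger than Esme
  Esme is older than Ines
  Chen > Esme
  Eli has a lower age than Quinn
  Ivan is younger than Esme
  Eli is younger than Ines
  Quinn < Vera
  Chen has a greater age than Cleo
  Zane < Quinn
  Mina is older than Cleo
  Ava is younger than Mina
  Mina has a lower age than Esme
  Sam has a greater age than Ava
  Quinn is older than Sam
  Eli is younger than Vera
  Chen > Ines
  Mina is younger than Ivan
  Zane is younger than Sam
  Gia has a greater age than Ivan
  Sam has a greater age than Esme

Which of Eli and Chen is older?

Eli < Ines and Ines < Ava give Eli < Ava.
Then Ava < Mina extends the chain to Mina.
Then Mina < Ivan extends the chain to Ivan.
Then Ivan < Esme extends the chain to Esme.
Then Esme < Sam extends the chain to Sam.
With Sam < Quinn: Eli < Ines < Ava < Mina < Ivan < Esme < Sam < Quinn.
Then Quinn < Vera extends the chain to Vera.
Then Vera < Chen extends the chain to Chen.
So Eli < Chen; Chen is the older of the two.

Chen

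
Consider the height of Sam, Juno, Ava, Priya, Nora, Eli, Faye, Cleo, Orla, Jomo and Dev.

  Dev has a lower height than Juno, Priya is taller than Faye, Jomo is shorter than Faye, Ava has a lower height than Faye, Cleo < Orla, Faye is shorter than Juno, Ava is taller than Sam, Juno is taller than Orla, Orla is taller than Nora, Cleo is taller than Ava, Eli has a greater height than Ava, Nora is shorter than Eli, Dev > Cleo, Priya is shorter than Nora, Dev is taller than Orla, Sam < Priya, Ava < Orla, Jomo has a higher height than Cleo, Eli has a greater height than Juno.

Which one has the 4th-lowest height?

Jomo

Chaining the given pairs: Sam < Ava < Cleo < Jomo < Faye < Priya < Nora < Orla < Dev < Juno < Eli.
The 4th smallest is Jomo.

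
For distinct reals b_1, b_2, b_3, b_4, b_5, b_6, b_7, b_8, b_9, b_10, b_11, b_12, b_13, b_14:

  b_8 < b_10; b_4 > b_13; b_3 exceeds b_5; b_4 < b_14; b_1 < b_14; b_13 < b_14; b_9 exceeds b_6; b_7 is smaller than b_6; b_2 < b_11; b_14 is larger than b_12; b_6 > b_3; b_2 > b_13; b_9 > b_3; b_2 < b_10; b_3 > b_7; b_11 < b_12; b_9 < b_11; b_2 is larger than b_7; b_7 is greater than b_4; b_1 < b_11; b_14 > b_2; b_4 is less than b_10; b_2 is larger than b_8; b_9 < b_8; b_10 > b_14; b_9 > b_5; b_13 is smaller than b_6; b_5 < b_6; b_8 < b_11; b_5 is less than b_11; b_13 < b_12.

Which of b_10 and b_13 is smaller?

The relevant relations are b_13 < b_4; b_4 < b_7; b_7 < b_3; b_3 < b_6; b_6 < b_9; b_9 < b_8; b_8 < b_2; b_2 < b_11; b_11 < b_12; b_12 < b_14; b_14 < b_10.
Together: b_13 < b_4 < b_7 < b_3 < b_6 < b_9 < b_8 < b_2 < b_11 < b_12 < b_14 < b_10.
So b_13 < b_10; b_13 is the smaller of the two.

b_13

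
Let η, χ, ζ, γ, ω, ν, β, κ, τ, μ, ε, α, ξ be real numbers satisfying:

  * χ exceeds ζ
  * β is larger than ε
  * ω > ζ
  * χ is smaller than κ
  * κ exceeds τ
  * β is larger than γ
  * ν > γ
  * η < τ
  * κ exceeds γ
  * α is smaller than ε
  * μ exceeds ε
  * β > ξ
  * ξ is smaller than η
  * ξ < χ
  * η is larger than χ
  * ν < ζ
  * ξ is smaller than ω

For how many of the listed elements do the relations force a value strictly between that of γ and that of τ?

The relations place γ below τ. An element lies strictly between them when it is forced above γ and also forced below τ.
Above γ: {ν, ζ, χ, η, ω, β, κ}. Below τ: {ξ, ν, ζ, χ, η}.
Intersection: {ν, ζ, χ, η} — 4.

4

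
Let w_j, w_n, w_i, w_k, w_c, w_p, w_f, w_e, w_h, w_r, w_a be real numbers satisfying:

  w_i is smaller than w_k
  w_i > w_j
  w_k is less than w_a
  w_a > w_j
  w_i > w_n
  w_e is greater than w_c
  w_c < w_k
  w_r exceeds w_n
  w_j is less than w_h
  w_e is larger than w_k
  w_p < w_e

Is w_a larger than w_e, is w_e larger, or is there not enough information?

undetermined

Following every chain through w_a: below w_a we get w_j, w_n, w_i, w_c, w_k.
w_e is not reached, and no chain runs the other way from w_e to w_a.
So the given relations leave the order of w_a and w_e undetermined.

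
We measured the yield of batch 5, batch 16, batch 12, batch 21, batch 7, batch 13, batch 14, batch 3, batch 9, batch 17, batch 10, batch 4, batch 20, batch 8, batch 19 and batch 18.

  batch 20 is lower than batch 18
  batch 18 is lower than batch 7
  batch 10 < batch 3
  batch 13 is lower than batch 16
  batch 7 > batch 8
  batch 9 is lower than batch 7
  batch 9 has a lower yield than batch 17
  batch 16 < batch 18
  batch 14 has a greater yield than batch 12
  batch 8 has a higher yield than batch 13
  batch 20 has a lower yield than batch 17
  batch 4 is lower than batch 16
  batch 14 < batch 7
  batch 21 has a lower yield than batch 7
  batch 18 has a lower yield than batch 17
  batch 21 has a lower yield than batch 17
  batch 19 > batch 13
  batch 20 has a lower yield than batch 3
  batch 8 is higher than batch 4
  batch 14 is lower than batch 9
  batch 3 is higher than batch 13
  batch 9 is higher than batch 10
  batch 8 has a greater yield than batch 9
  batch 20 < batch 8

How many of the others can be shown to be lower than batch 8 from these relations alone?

7

The elements the relations force below batch 8 are batch 13, batch 12, batch 4, batch 14, batch 10, batch 20, batch 9 — no chain reaches any other.
That is 7.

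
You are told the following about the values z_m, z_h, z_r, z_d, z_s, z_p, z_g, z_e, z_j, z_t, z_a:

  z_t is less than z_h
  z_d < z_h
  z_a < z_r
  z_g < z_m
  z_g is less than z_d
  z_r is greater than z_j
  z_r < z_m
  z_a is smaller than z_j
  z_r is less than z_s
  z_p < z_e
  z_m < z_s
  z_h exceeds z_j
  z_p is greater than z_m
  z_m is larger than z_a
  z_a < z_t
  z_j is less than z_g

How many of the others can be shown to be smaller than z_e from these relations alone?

Directly below z_e: z_p.
One step further: z_m (2 so far).
One step further: z_a, z_r, z_g (5 so far).
One step further: z_j (6 so far).
No other element is forced below z_e by the given relations, so the count is 6.

6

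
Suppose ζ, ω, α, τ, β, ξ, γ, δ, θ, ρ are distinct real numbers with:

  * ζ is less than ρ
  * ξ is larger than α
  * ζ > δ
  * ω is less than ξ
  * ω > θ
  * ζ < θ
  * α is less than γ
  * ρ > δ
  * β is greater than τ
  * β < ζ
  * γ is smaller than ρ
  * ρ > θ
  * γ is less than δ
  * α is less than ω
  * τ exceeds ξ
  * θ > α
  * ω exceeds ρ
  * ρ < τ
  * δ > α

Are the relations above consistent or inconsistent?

inconsistent

We have β < ζ stated directly, yet also ζ < θ < ρ < ω < ξ < τ < β by chaining the others — so ζ < β. Contradiction.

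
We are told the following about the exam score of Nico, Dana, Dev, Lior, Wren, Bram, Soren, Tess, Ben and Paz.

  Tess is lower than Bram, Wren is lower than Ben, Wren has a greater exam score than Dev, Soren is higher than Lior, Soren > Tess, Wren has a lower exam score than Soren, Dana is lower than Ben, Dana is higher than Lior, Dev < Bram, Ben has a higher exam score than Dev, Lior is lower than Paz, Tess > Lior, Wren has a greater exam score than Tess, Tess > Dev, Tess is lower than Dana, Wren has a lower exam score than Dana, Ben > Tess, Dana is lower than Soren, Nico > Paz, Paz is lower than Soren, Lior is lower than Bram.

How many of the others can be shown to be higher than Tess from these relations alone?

From Tess the given relations immediately reach Wren, Dana, Ben, Soren, Bram.
Nothing else is reachable above Tess; 5 in all.

5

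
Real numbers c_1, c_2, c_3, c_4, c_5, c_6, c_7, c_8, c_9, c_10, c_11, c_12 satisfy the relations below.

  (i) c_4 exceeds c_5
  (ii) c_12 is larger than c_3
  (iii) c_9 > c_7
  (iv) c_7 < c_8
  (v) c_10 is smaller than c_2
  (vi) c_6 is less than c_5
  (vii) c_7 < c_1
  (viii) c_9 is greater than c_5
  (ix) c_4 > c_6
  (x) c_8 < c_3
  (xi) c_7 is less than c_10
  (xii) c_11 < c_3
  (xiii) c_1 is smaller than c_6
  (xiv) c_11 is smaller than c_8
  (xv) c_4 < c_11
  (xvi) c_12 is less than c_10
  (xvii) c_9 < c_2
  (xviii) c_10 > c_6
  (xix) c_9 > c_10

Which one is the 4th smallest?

c_5

The consecutive relations fix a unique order: c_7 < c_1 < c_6 < c_5 < c_4 < c_11 < c_8 < c_3 < c_12 < c_10 < c_9 < c_2.
Counting 4 from the smallest end gives c_5.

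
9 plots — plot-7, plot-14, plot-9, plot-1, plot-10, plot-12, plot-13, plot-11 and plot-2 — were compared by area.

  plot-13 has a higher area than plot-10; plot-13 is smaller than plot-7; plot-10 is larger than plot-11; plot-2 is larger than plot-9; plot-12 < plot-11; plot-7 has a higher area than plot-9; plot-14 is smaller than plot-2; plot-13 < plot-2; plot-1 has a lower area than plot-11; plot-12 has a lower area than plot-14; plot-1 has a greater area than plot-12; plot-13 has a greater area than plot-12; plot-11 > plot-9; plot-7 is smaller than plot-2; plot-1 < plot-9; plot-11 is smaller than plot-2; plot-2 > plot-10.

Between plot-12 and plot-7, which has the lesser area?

plot-12

The relevant relations are plot-12 < plot-1; plot-1 < plot-9; plot-9 < plot-11; plot-11 < plot-10; plot-10 < plot-13; plot-13 < plot-7.
Together: plot-12 < plot-1 < plot-9 < plot-11 < plot-10 < plot-13 < plot-7.
So plot-12 < plot-7; plot-12 is the smaller of the two.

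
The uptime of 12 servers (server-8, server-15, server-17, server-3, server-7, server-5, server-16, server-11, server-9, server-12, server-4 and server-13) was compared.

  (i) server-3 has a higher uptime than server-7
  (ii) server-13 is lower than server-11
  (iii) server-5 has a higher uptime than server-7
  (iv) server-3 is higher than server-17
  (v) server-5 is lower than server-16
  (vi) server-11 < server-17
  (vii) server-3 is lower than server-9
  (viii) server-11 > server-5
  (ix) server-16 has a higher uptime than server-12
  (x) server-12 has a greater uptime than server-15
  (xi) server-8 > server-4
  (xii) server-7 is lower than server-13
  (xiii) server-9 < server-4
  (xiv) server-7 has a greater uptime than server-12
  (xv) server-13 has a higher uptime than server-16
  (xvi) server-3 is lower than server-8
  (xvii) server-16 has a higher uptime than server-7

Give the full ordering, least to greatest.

Each adjacent pair is fixed by a given relation: server-15 < server-12; server-12 < server-7; server-7 < server-5; server-5 < server-16; server-16 < server-13; server-13 < server-11; server-11 < server-17; server-17 < server-3; server-3 < server-9; server-9 < server-4; server-4 < server-8. Chaining them end to end gives the full order.

server-15 < server-12 < server-7 < server-5 < server-16 < server-13 < server-11 < server-17 < server-3 < server-9 < server-4 < server-8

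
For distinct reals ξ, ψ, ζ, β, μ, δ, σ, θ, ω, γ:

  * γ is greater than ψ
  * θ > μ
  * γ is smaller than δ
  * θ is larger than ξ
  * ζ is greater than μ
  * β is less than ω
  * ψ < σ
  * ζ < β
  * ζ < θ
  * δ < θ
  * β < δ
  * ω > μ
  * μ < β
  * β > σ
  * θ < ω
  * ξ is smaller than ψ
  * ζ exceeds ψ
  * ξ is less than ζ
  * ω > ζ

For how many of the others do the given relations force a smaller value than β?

The elements the relations force below β are μ, ξ, ψ, σ, ζ — no chain reaches any other.
That is 5.

5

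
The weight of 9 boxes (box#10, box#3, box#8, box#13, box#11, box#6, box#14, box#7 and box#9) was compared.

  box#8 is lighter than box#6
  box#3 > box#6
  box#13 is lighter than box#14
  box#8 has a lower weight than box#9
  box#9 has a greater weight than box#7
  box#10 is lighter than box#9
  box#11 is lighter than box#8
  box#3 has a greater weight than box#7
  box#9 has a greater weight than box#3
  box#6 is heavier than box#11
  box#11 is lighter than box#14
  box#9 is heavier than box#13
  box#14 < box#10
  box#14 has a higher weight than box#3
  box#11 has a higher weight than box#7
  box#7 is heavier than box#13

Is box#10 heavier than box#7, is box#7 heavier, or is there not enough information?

Chaining the given relations: box#7 < box#11 < box#8 < box#6 < box#3 < box#14 < box#10.
So box#10 is heavier.

box#10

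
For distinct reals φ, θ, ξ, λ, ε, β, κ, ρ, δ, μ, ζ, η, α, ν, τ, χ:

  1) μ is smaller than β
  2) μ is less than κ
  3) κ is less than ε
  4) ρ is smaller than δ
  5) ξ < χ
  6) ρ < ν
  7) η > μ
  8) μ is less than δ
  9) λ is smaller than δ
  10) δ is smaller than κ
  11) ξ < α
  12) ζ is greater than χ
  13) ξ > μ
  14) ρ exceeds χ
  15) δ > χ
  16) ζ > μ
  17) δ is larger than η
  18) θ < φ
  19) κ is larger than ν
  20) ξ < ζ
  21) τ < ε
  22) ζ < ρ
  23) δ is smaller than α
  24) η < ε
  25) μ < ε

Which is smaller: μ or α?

μ

The relevant relations are μ < ξ; ξ < χ; χ < ζ; ζ < ρ; ρ < δ; δ < α.
Chaining these gives μ < ξ < χ < ζ < ρ < δ < α.
So μ < α; μ is the smaller of the two.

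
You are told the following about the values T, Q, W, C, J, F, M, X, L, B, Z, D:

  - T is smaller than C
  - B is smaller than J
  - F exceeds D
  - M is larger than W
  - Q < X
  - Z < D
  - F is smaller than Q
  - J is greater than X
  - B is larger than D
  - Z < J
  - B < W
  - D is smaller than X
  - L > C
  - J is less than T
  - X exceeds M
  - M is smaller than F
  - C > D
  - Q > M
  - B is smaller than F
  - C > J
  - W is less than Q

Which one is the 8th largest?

Piecing the relations together gives one ordering: Z < D < B < W < M < F < Q < X < J < T < C < L.
The 8th largest is M.

M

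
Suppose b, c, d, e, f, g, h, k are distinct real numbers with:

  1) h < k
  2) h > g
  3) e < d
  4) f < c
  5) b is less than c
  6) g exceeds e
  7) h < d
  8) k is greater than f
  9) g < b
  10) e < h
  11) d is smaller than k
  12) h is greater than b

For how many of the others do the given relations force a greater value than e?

6

Directly above e: g, h, d.
One step further: b, k (5 so far).
One step further: c (6 so far).
Nothing else is reachable above e; 6 in all.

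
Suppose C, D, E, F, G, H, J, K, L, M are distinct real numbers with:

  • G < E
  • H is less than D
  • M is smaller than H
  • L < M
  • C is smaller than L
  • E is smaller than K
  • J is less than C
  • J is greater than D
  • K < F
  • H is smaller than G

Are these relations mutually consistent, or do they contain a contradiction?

inconsistent

Chaining the given relations yields D < J < C < L < M < H, so D < H. But one relation states H < D. These cannot both hold.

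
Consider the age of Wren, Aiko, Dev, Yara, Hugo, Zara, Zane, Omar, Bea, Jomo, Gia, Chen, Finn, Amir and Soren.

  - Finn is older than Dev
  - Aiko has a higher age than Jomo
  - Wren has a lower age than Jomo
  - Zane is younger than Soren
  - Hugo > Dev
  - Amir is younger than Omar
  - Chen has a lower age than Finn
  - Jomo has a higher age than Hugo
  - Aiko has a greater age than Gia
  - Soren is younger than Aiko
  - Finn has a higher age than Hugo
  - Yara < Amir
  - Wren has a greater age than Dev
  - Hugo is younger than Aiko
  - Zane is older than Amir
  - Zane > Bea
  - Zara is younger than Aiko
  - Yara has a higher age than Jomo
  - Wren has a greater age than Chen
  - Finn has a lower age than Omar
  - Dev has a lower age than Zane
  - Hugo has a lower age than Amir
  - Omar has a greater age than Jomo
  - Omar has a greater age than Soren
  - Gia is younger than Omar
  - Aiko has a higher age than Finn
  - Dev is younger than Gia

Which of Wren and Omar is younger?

Wren

Wren < Jomo < Yara < Amir < Zane < Soren < Omar, by transitivity through Jomo, Yara, Amir, Zane, Soren.
So Wren < Omar; Wren is the younger of the two.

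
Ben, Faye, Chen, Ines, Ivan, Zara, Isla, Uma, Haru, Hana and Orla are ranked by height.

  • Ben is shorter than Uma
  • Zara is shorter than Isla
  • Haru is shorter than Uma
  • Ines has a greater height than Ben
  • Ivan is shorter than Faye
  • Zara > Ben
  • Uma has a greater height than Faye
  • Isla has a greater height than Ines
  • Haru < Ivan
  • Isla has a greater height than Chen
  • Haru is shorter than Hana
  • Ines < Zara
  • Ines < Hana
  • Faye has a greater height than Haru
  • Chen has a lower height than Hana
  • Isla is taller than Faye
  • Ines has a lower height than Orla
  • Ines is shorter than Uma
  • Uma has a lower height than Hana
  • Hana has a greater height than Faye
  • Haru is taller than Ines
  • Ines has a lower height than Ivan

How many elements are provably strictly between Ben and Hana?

Chaining upward from Ben reaches: Ines, Haru, Orla, Ivan, Zara, Faye, Uma, Isla.
Chaining downward from Hana reaches: Ines, Haru, Ivan, Chen, Faye, Uma.
Strictly between Ben and Hana are those in both lists: Ines, Haru, Ivan, Faye, Uma — 5 elements.

5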